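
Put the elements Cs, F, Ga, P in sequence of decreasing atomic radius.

Cs, Ga, P, F

F is in period 2, group 17; P is in period 3, group 15; Ga is in period 4, group 13; Cs is in period 6, group 1.
Radius decreases left→right (rising Z_eff, same n) and increases top→bottom (higher n).
Here both period and group differ, so the two effects have to be weighed against each other.
P > F: relative to F, both the across-period and down-group shifts push P's atomic radius up.
Ga > P: both effects reinforce here, so Ga is clearly the larger of the two.
Cs > Ga: both effects reinforce here, so Cs is clearly the larger of the two.
For reference (pm): F 64, P 111, Ga 124, Cs 232.
So from largest to smallest: Cs > Ga > P > F.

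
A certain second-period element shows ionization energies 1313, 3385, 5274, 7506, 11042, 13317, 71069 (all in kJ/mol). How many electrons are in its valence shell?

Look for the largest jump between consecutive ionization energies: IE7/IE6 ≈ 5.3, far larger than any earlier ratio.
That jump marks the point where a core electron is being removed. So the atom has 6 valence electrons.

6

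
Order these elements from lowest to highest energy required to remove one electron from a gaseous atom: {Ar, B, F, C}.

B < C < Ar < F

B is in period 2, group 13; C is in period 2, group 14; F is in period 2, group 17; Ar is in period 3, group 18.
First ionization energy rises across a period (greater Z_eff holds electrons more tightly) and falls down a group (valence electrons are farther from the nucleus).
Here both period and group differ, so the two effects have to be weighed against each other.
C > B: C lies to the right of B in period 2, so the across-period effect alone puts C higher.
Ar > C: the two effects oppose for this pair; the across-period effect wins (1521 vs 1086 kJ/mol).
F > Ar: the two effects oppose for this pair; the down-group effect wins (1681 vs 1521 kJ/mol).
Approximate values (kJ/mol): B 801, C 1086, F 1681, Ar 1521.
So from lowest to highest: B < C < Ar < F.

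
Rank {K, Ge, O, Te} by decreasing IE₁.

O > Te > Ge > K

First ionization energy rises across a period (greater Z_eff holds electrons more tightly) and falls down a group (valence electrons are farther from the nucleus).
These span different periods and groups, so the two trends combine.
Ge > K: Ge lies to the right of K in period 4, so the across-period effect alone puts Ge higher.
Te > Ge: the two effects oppose for this pair; the across-period effect wins (869 vs 762 kJ/mol).
O > Te: they share group 16; the group trend gives O the larger value.
For reference (kJ/mol): O 1314, K 419, Ge 762, Te 869.
So from highest to lowest: O > Te > Ge > K.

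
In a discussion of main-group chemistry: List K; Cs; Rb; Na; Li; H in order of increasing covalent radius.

H is in period 1, group 1; Li is in period 2, group 1; Na is in period 3, group 1; K is in period 4, group 1; Rb is in period 5, group 1; Cs is in period 6, group 1.
Across a period the added protons contract the valence shell; down a group each new principal shell makes the atom larger.
All are in group 1, so atomic radius increases down the group.
So from smallest to largest: H < Li < Na < K < Rb < Cs.

H < Li < Na < K < Rb < Cs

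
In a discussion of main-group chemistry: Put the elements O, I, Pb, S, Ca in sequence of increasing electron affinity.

Ca < Pb < O < S < I

O is in period 2, group 16; S is in period 3, group 16; Ca is in period 4, group 2; I is in period 5, group 17; Pb is in period 6, group 14.
Adding an electron releases more energy for atoms nearer the top right (short of the noble gases).
These span different periods and groups, so the two trends combine.
Pb > Ca: the two effects oppose for this pair; the across-period effect wins (35 vs 2 kJ/mol).
O > Pb: relative to Pb, both the across-period and down-group shifts push O's electron affinity up.
S > O: this pair runs against the simple trend — see the exception note.
I > S: the two effects oppose for this pair; the across-period effect wins (295 vs 200 kJ/mol).
Note the exception: S has a higher electron affinity than O, contrary to the simple trend — the compact 2p subshell of O repels the added electron more than S's larger 3p does.
Approximate values (kJ/mol): O 141, S 200, Ca 2, I 295, Pb 35.
So from lowest to highest: Ca < Pb < O < S < I.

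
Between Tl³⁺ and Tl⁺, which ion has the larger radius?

Tl⁺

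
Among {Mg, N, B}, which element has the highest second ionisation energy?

After 1 electron has been removed, what remains? Mg⁺ still has 1 valence electron; N⁺ still has 4 valence electrons; B⁺ still has 2 valence electrons.
All are still removing valence electrons, so compare the +1 ions as you would atoms: IE_2 generally rises across a period (higher Z_eff) and falls down a group (larger shell), subject to the usual subshell exceptions.
Valence configurations: Mg⁺ [Ne]3s¹, N⁺ [He]2s²2p², B⁺ [He]2s².
Tabulated IE_2 (kJ/mol): Mg 1451, N 2856, B 2427.
Hence IE_2: Mg < B < N.

N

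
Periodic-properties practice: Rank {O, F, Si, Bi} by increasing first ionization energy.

Bi < Si < O < F

O is in period 2, group 16; F is in period 2, group 17; Si is in period 3, group 14; Bi is in period 6, group 15.
IE₁ increases left→right with effective nuclear charge and decreases top→bottom as the valence shell moves farther out.
Neither a single period nor a single group — weigh both effects.
Si > Bi: the two effects oppose for this pair; the down-group effect wins (786 vs 703 kJ/mol).
O > Si: relative to Si, both the across-period and down-group shifts push O's first ionization energy up.
F > O: both are in period 2; the period trend gives F the larger value.
Tabulated first ionization energy (kJ/mol): O 1314, F 1681, Si 786, Bi 703.
So from lowest to highest: Bi < Si < O < F.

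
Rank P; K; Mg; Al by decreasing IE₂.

The second ionization energy removes an electron from the +1 ion. For each element: P⁺ still has 4 valence electrons; K⁺ is the bare [Ar] core; Mg⁺ still has 1 valence electron; Al⁺ still has 2 valence electrons.
Pulling an electron out of a noble-gas core costs far more than removing a remaining valence electron, so K sits at the high end of IE_2.
Valence configurations: P⁺ [Ne]3s²3p², Mg⁺ [Ne]3s¹, Al⁺ [Ne]3s².
The numbers (kJ/mol): P 1907, K 3052, Mg 1451, Al 1817.
Putting it together, IE_2: Mg < Al < P < K.

K, P, Al, Mg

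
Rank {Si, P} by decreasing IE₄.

P, Si

The fourth ionization energy removes an electron from the +3 ion. For each element: Si³⁺ still has 1 valence electron; P³⁺ still has 2 valence electrons.
All are still removing valence electrons, so compare the +3 ions as you would atoms: IE_4 generally rises across a period (higher Z_eff) and falls down a group (larger shell), subject to the usual subshell exceptions.
Valence configurations: Si³⁺ [Ne]3s¹, P³⁺ [Ne]3s².
Tabulated IE_4 (kJ/mol): Si 4356, P 4964.
Overall IE_4 order: Si < P.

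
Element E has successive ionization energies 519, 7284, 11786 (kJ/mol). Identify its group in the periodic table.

Group 1

Look for the largest jump between consecutive ionization energies: IE2/IE1 ≈ 14.0, far larger than any earlier ratio.
That jump marks the point where a core electron is being removed. So the atom has 1 valence electron.
A main-group element with 1 valence electron is in group 1.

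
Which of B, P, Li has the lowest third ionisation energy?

P

The third ionization energy removes an electron from the +2 ion. For each element: B²⁺ still has 1 valence electron; P²⁺ still has 3 valence electrons; Li²⁺ is already 1 electron into the core.
Breaking into a closed-shell core is much more expensive than removing a leftover valence electron — Li has the largest IE_3 here.
Valence configurations: B²⁺ [He]2s¹, P²⁺ [Ne]3s²3p¹.
The numbers (kJ/mol): B 3660, P 2914, Li 11815.
So the third ionization energies run P < B < Li.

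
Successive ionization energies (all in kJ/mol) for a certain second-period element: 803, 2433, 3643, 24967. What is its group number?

Look for the largest jump between consecutive ionization energies: IE4/IE3 ≈ 6.9, far larger than any earlier ratio.
That jump marks the point where a core electron is being removed. So the atom has 3 valence electrons.
A main-group element with 3 valence electrons is in group 13.

Group 13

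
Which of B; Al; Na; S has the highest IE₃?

Na

The third ionization energy removes an electron from the +2 ion. For each element: B²⁺ still has 1 valence electron; Al²⁺ still has 1 valence electron; Na²⁺ is already 1 electron into the core; S²⁺ still has 4 valence electrons.
Core electrons are held far more tightly than valence electrons, so Na tops the IE_3 order.
Valence configurations: B²⁺ [He]2s¹, Al²⁺ [Ne]3s¹, S²⁺ [Ne]3s²3p².
The numbers (kJ/mol): B 3660, Al 2745, Na 6910, S 3357.
Hence IE_3: Al < S < B < Na.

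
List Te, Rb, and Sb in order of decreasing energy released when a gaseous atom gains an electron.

Te > Sb > Rb

Rb is in period 5, group 1; Sb is in period 5, group 15; Te is in period 5, group 16.
Atoms with high Z_eff and room in the valence shell (especially the halogens) have the most exothermic electron affinities.
All lie in period 5, so electron affinity increases left to right.
So from highest to lowest: Te > Sb > Rb.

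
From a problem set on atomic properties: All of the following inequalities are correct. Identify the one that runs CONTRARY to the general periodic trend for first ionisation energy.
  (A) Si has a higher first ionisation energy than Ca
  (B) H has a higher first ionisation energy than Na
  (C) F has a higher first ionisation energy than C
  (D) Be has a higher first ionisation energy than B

(D)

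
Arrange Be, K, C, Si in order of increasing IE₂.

Si < Be < C < K

Consider each +1 ion: Be⁺ still has 1 valence electron; K⁺ is the bare [Ar] core; C⁺ still has 3 valence electrons; Si⁺ still has 3 valence electrons.
Core electrons are held far more tightly than valence electrons, so K tops the IE_2 order.
Valence configurations: Be⁺ [He]2s¹, C⁺ [He]2s²2p¹, Si⁺ [Ne]3s²3p¹.
Approximate IE_2 values (kJ/mol): Be 1757, K 3052, C 2353, Si 1577.
Hence IE_2: Si < Be < C < K.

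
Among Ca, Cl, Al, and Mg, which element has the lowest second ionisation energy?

Consider each +1 ion: Ca⁺ still has 1 valence electron; Cl⁺ still has 6 valence electrons; Al⁺ still has 2 valence electrons; Mg⁺ still has 1 valence electron.
All are still removing valence electrons, so compare the +1 ions as you would atoms: IE_2 generally rises across a period (higher Z_eff) and falls down a group (larger shell), subject to the usual subshell exceptions.
Valence configurations: Ca⁺ [Ar]4s¹, Cl⁺ [Ne]3s²3p⁴, Al⁺ [Ne]3s², Mg⁺ [Ne]3s¹.
The numbers (kJ/mol): Ca 1145, Cl 2298, Al 1817, Mg 1451.
Overall IE_2 order: Ca < Mg < Al < Cl.

Ca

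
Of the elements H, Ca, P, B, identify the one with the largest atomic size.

Ca

H is in period 1, group 1; B is in period 2, group 13; P is in period 3, group 15; Ca is in period 4, group 2.
Atomic radius shrinks across a period as nuclear charge pulls the same shell inward, and grows down a group as new shells are added.
Here both period and group differ, so the two effects have to be weighed against each other.
B > H: the two effects oppose for this pair; the down-group effect wins (85 vs 32 pm).
P > B: the two effects oppose for this pair; the down-group effect wins (111 vs 85 pm).
Ca > P: relative to P, both the across-period and down-group shifts push Ca's atomic radius up.
For reference (pm): H 32, B 85, P 111, Ca 171.
The largest atomic size among these belongs to Ca.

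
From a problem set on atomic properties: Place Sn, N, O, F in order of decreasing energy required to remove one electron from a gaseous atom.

F > N > O > Sn

N is in period 2, group 15; O is in period 2, group 16; F is in period 2, group 17; Sn is in period 5, group 14.
Removing the outermost electron gets harder across a period and easier down a group.
Here both period and group differ, so the two effects have to be weighed against each other.
O > Sn: relative to Sn, both the across-period and down-group shifts push O's first ionization energy up.
N > O: this pair runs against the simple trend — see the exception note.
F > N: F lies to the right of N in period 2, so the across-period effect alone puts F higher.
Note the exception: N has a higher first ionization energy than O, contrary to the simple trend — pairing an electron in O's 2p⁴ costs repulsion energy, so O ionizes more easily than half-filled N (2p³).
For reference (kJ/mol): N 1402, O 1314, F 1681, Sn 709.
So from highest to lowest: F > N > O > Sn.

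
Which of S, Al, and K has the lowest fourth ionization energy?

S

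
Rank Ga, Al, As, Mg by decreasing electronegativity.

As > Ga > Al > Mg

Electronegativity increases across a period and decreases down a group, tracking effective nuclear charge and atomic size.
These span different periods and groups, so the two trends combine.
Al > Mg: Al lies to the right of Mg in period 3, so the across-period effect alone puts Al higher.
Ga > Al: this pair runs against the simple trend — see the exception note.
As > Ga: As lies to the right of Ga in period 4, so the across-period effect alone puts As higher.
Note the exception: Ga has a higher electronegativity than Al, contrary to the simple trend — poor shielding by filled d (and f) subshells raises the heavier element's effective nuclear charge more than the simple down-group trend predicts.
For reference (Pauling): Mg 1.31, Al 1.61, Ga 1.81, As 2.18.
So from highest to lowest: As > Ga > Al > Mg.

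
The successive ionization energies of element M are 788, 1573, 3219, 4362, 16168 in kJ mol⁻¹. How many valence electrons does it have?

4

Look for the largest jump between consecutive ionization energies: IE5/IE4 ≈ 3.7, far larger than any earlier ratio.
That jump marks the point where a core electron is being removed. So the atom has 4 valence electrons.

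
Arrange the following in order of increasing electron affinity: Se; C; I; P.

Adding an electron releases more energy for atoms nearer the top right (short of the noble gases).
A diagonal step moves right (one effect) and down (the opposite effect) at once.
C > P: the two effects oppose for this pair; the down-group effect wins (122 vs 72 kJ/mol).
Se > C: the two effects oppose for this pair; the across-period effect wins (195 vs 122 kJ/mol).
I > Se: the two effects oppose for this pair; the across-period effect wins (295 vs 195 kJ/mol).
Tabulated electron affinity (kJ/mol): C 122, P 72, Se 195, I 295.
So from lowest to highest: P < C < Se < I.

P, C, Se, I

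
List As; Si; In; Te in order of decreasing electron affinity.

Si is in period 3, group 14; As is in period 4, group 15; In is in period 5, group 13; Te is in period 5, group 16.
Electron affinity generally becomes more exothermic across a period toward the halogens and less exothermic down a group.
These span different periods and groups, so the two trends combine.
As > In: relative to In, both the across-period and down-group shifts push As's electron affinity up.
Si > As: the two effects oppose for this pair; the down-group effect wins (134 vs 78 kJ/mol).
Te > Si: period and group pull opposite ways; the across-period shift dominates (190 vs 134 kJ/mol).
For reference (kJ/mol): Si 134, As 78, In 29, Te 190.
So from highest to lowest: Te > Si > As > In.

Te > Si > As > In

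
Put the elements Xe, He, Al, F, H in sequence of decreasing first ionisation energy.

He > F > H > Xe > Al

H is in period 1, group 1; He is in period 1, group 18; F is in period 2, group 17; Al is in period 3, group 13; Xe is in period 5, group 18.
IE₁ increases left→right with effective nuclear charge and decreases top→bottom as the valence shell moves farther out.
These span different periods and groups, so the two trends combine.
Xe > Al: the two effects oppose for this pair; the across-period effect wins (1170 vs 578 kJ/mol).
H > Xe: period and group pull opposite ways; the down-group shift dominates (1312 vs 1170 kJ/mol).
F > H: the two effects oppose for this pair; the across-period effect wins (1681 vs 1312 kJ/mol).
He > F: both effects reinforce here, so He is clearly the higher of the two.
Tabulated first ionization energy (kJ/mol): H 1312, He 2372, F 1681, Al 578, Xe 1170.
So from highest to lowest: He > F > H > Xe > Al.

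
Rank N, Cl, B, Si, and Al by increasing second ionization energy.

Si, Al, Cl, B, N

The second ionization energy removes an electron from the +1 ion. For each element: N⁺ still has 4 valence electrons; Cl⁺ still has 6 valence electrons; B⁺ still has 2 valence electrons; Si⁺ still has 3 valence electrons; Al⁺ still has 2 valence electrons.
All are still removing valence electrons, so compare the +1 ions as you would atoms: IE_2 generally rises across a period (higher Z_eff) and falls down a group (larger shell), subject to the usual subshell exceptions.
Valence configurations: N⁺ [He]2s²2p², Cl⁺ [Ne]3s²3p⁴, B⁺ [He]2s², Si⁺ [Ne]3s²3p¹, Al⁺ [Ne]3s².
Si⁺ loses a lone 3p electron whereas Al⁺ must break into a filled 3s² pair, so IE_2(Al) > IE_2(Si) even though Si has the higher nuclear charge.
Tabulated IE_2 (kJ/mol): N 2856, Cl 2298, B 2427, Si 1577, Al 1817.
Putting it together, IE_2: Si < Al < Cl < B < N.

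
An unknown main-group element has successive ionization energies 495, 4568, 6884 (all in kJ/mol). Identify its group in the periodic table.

Group 1

Look for the largest jump between consecutive ionization energies: IE2/IE1 ≈ 9.2, far larger than any earlier ratio.
That jump marks the point where a core electron is being removed. So the atom has 1 valence electron.
A main-group element with 1 valence electron is in group 1.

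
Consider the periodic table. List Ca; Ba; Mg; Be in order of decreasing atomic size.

Atomic radius shrinks across a period as nuclear charge pulls the same shell inward, and grows down a group as new shells are added.
All are in group 2, so atomic radius increases down the group.
So from largest to smallest: Ba > Ca > Mg > Be.

Ba > Ca > Mg > Be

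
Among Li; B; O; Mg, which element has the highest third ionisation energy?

Li

IE_3 is the cost of taking one more electron from the +2 cation: Li²⁺ is already 1 electron into the core; B²⁺ still has 1 valence electron; O²⁺ still has 4 valence electrons; Mg²⁺ is the bare [Ne] core.
Pulling an electron out of a noble-gas core costs far more than removing a remaining valence electron, so Mg and Li sit at the high end of IE_3.
Valence configurations: B²⁺ [He]2s¹, O²⁺ [He]2s²2p².
The numbers (kJ/mol): Li 11815, B 3660, O 5300, Mg 7733.
Overall IE_3 order: B < O < Mg < Li.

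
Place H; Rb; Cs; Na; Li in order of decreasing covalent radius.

H is in period 1, group 1; Li is in period 2, group 1; Na is in period 3, group 1; Rb is in period 5, group 1; Cs is in period 6, group 1.
Across a period the added protons contract the valence shell; down a group each new principal shell makes the atom larger.
All are in group 1, so atomic radius increases down the group.
So from largest to smallest: Cs > Rb > Na > Li > H.

Cs > Rb > Na > Li > H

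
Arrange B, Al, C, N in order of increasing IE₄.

C, N, Al, B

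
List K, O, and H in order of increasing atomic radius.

H is in period 1, group 1; O is in period 2, group 16; K is in period 4, group 1.
Atomic radius shrinks across a period as nuclear charge pulls the same shell inward, and grows down a group as new shells are added.
Here both period and group differ, so the two effects have to be weighed against each other.
O > H: the two effects oppose for this pair; the down-group effect wins (63 vs 32 pm).
K > O: relative to O, both the across-period and down-group shifts push K's atomic radius up.
Approximate values (pm): H 32, O 63, K 196.
So from smallest to largest: H < O < K.

H < O < K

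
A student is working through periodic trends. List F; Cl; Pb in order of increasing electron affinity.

Pb < F < Cl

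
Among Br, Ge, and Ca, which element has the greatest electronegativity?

Br

Ca is in period 4, group 2; Ge is in period 4, group 14; Br is in period 4, group 17.
Smaller atoms with higher effective nuclear charge are more electronegative.
All lie in period 4, so electronegativity increases left to right.
The greatest electronegativity among these belongs to Br.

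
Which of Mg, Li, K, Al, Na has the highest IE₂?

Li

Consider each +1 ion: Mg⁺ still has 1 valence electron; Li⁺ is the bare [He] core; K⁺ is the bare [Ar] core; Al⁺ still has 2 valence electrons; Na⁺ is the bare [Ne] core.
Core electrons are held far more tightly than valence electrons, so K, Na and Li top the IE_2 order.
Valence configurations: Mg⁺ [Ne]3s¹, Al⁺ [Ne]3s².
Tabulated IE_2 (kJ/mol): Mg 1451, Li 7298, K 3052, Al 1817, Na 4562.
Hence IE_2: Mg < Al < K < Na < Li.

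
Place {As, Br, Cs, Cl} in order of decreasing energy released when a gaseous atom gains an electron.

Cl, Br, As, Cs

Electron affinity generally becomes more exothermic across a period toward the halogens and less exothermic down a group.
Here both period and group differ, so the two effects have to be weighed against each other.
As > Cs: both effects reinforce here, so As is clearly the higher of the two.
Br > As: Br lies to the right of As in period 4, so the across-period effect alone puts Br higher.
Cl > Br: they share group 17; the group trend gives Cl the larger value.
Tabulated electron affinity (kJ/mol): Cl 349, As 78, Br 325, Cs 46.
So from highest to lowest: Cl > Br > As > Cs.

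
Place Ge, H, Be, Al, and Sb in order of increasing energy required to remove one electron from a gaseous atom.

Across a period the outer electron is held more tightly (higher IE₁); down a group it sits in a higher shell, more shielded, and comes off more easily.
These sit on a diagonal, where the across-period and down-group effects partly cancel.
Ge > Al: period and group pull opposite ways; the across-period shift dominates (762 vs 578 kJ/mol).
Sb > Ge: the two effects oppose for this pair; the across-period effect wins (831 vs 762 kJ/mol).
Be > Sb: the two effects oppose for this pair; the down-group effect wins (900 vs 831 kJ/mol).
H > Be: period and group pull opposite ways; the down-group shift dominates (1312 vs 900 kJ/mol).
Tabulated first ionization energy (kJ/mol): H 1312, Be 900, Al 578, Ge 762, Sb 831.
So from lowest to highest: Al < Ge < Sb < Be < H.

Al < Ge < Sb < Be < H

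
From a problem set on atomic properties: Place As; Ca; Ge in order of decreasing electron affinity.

Ge, As, Ca

Ca is in period 4, group 2; Ge is in period 4, group 14; As is in period 4, group 15.
Electron affinity generally becomes more exothermic across a period toward the halogens and less exothermic down a group.
All lie in period 4; the across-period trend (electron affinity increases left to right) applies, with the exception below.
Note the exception: Ge has a higher electron affinity than As, contrary to the simple trend — adding an electron to As's half-filled 4p³ is unfavourable, so Ge (4p²) has the more exothermic EA.
Approximate values (kJ/mol): Ca 2, Ge 119, As 78.
So from highest to lowest: Ge > As > Ca.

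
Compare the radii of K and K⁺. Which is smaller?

K⁺

Forming K⁺ removes 1 electron from K. Fewer electrons for the same nuclear charge means less shielding and a higher Z_eff on the remaining electrons, and for main-group metals the entire outer shell is lost.
A cation is smaller than its parent atom: K⁺ < K.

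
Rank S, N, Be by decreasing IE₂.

N, S, Be

After 1 electron has been removed, what remains? S⁺ still has 5 valence electrons; N⁺ still has 4 valence electrons; Be⁺ still has 1 valence electron.
All are still removing valence electrons, so compare the +1 ions as you would atoms: IE_2 generally rises across a period (higher Z_eff) and falls down a group (larger shell), subject to the usual subshell exceptions.
Valence configurations: S⁺ [Ne]3s²3p³, N⁺ [He]2s²2p², Be⁺ [He]2s¹.
Approximate IE_2 values (kJ/mol): S 2252, N 2856, Be 1757.
Putting it together, IE_2: Be < S < N.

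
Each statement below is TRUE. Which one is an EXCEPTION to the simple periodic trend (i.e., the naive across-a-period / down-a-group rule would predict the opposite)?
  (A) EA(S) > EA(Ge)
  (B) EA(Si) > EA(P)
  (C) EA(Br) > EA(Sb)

(B)

The general trend: electron affinity increases across a period and decreases down a group.
(A) S (period 3, group 16) vs Ge (period 4, group 14): the stated order agrees with the simple trend.
(B) Si (period 3, group 14) vs P (period 3, group 15): the stated order contradicts the simple trend.
(C) Br (period 4, group 17) vs Sb (period 5, group 15): the stated order agrees with the simple trend.
The exception is (B): adding an electron to P's half-filled 3p³ is unfavourable, so Si (3p²) has the more exothermic EA.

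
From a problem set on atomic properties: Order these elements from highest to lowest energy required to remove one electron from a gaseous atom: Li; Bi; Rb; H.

H is in period 1, group 1; Li is in period 2, group 1; Rb is in period 5, group 1; Bi is in period 6, group 15.
IE₁ increases left→right with effective nuclear charge and decreases top→bottom as the valence shell moves farther out.
Here both period and group differ, so the two effects have to be weighed against each other.
Li > Rb: Li sits above Rb in group 1, so the down-group effect alone puts Li higher.
Bi > Li: period and group pull opposite ways; the across-period shift dominates (703 vs 520 kJ/mol).
H > Bi: period and group pull opposite ways; the down-group shift dominates (1312 vs 703 kJ/mol).
Tabulated first ionization energy (kJ/mol): H 1312, Li 520, Rb 403, Bi 703.
So from highest to lowest: H > Bi > Li > Rb.

H > Bi > Li > Rb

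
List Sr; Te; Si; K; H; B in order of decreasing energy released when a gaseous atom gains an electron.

Te, Si, H, K, B, Sr

EA tends to increase across a period and decrease down a group, though the pattern is less regular than for IE or radius.
Neither a single period nor a single group — weigh both effects.
B > Sr: both effects reinforce here, so B is clearly the higher of the two.
K > B: this pair runs against the simple trend — see the exception note.
H > K: they share group 1; the group trend gives H the larger value.
Si > H: period and group pull opposite ways; the across-period shift dominates (134 vs 73 kJ/mol).
Te > Si: period and group pull opposite ways; the across-period shift dominates (190 vs 134 kJ/mol).
Note the exception: K has a higher electron affinity than B, contrary to the simple trend — B's ns²np¹ configuration gives only a small electron affinity — the sparsely filled np subshell binds an added electron weakly.
For reference (kJ/mol): H 73, B 27, Si 134, K 48, Sr 5, Te 190.
So from highest to lowest: Te > Si > H > K > B > Sr.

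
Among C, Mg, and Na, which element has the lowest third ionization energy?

C

The third ionization energy removes an electron from the +2 ion. For each element: C²⁺ still has 2 valence electrons; Mg²⁺ is the bare [Ne] core; Na²⁺ is already 1 electron into the core.
Pulling an electron out of a noble-gas core costs far more than removing a remaining valence electron, so Na and Mg sit at the high end of IE_3.
Tabulated IE_3 (kJ/mol): C 4620, Mg 7733, Na 6910.
Hence IE_3: C < Na < Mg.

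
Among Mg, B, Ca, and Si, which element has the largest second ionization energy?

B

The second ionization energy removes an electron from the +1 ion. For each element: Mg⁺ still has 1 valence electron; B⁺ still has 2 valence electrons; Ca⁺ still has 1 valence electron; Si⁺ still has 3 valence electrons.
All are still removing valence electrons, so compare the +1 ions as you would atoms: IE_2 generally rises across a period (higher Z_eff) and falls down a group (larger shell), subject to the usual subshell exceptions.
Valence configurations: Mg⁺ [Ne]3s¹, B⁺ [He]2s², Ca⁺ [Ar]4s¹, Si⁺ [Ne]3s²3p¹.
Tabulated IE_2 (kJ/mol): Mg 1451, B 2427, Ca 1145, Si 1577.
Hence IE_2: Ca < Mg < Si < B.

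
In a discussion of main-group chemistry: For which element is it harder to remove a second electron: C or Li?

Li

IE_2 is the cost of taking one more electron from the +1 cation: C⁺ still has 3 valence electrons; Li⁺ is the bare [He] core.
Pulling an electron out of a noble-gas core costs far more than removing a remaining valence electron, so Li sits at the high end of IE_2.
The numbers (kJ/mol): C 2353, Li 7298.
Hence IE_2: C < Li.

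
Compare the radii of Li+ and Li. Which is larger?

Li

Forming Li+ removes 1 electron from Li. Fewer electrons for the same nuclear charge means less shielding and a higher Z_eff on the remaining electrons, and for main-group metals the entire outer shell is lost.
A cation is smaller than its parent atom: Li+ < Li.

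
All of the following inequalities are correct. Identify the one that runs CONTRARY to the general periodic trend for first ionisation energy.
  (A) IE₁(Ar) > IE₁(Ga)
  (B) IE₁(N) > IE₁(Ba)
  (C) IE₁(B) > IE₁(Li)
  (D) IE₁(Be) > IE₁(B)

(D)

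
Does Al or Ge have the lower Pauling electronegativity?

Al

Al is in period 3, group 13; Ge is in period 4, group 14.
Smaller atoms with higher effective nuclear charge are more electronegative.
These sit on a diagonal, where the across-period and down-group effects partly cancel.
Ge > Al: period and group pull opposite ways; the across-period shift dominates (2.01 vs 1.61).
Approximate values (Pauling): Al 1.61, Ge 2.01.
So Al has the lower Pauling electronegativity (Al < Ge).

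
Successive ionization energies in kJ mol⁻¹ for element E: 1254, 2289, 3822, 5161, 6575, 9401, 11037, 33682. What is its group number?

Group 17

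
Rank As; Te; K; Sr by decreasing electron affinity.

Electron affinity generally becomes more exothermic across a period toward the halogens and less exothermic down a group.
Neither a single period nor a single group — weigh both effects.
K > Sr: period and group pull opposite ways; the down-group shift dominates (48 vs 5 kJ/mol).
As > K: both are in period 4; the period trend gives As the larger value.
Te > As: period and group pull opposite ways; the across-period shift dominates (190 vs 78 kJ/mol).
Tabulated electron affinity (kJ/mol): K 48, As 78, Sr 5, Te 190.
So from highest to lowest: Te > As > K > Sr.

Te > As > K > Sr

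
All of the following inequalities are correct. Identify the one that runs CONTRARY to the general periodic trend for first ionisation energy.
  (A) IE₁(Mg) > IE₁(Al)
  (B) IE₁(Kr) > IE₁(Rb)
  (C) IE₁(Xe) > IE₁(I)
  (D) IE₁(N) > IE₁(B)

(A)

The general trend: first ionisation energy increases across a period and decreases down a group.
(A) Mg (period 3, group 2) vs Al (period 3, group 13): the stated order contradicts the simple trend.
(B) Kr (period 4, group 18) vs Rb (period 5, group 1): the stated order agrees with the simple trend.
(C) Xe (period 5, group 18) vs I (period 5, group 17): the stated order agrees with the simple trend.
(D) N (period 2, group 15) vs B (period 2, group 13): the stated order agrees with the simple trend.
The exception is (A): Al's single 3p electron is easier to remove than one from Mg's filled 3s².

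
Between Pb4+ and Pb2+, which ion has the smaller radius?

Pb4+

Both ions have Z = 82 protons, but Pb4+ has lost more electrons, so its remaining electrons feel a larger effective nuclear charge per electron and are pulled in more tightly.
Higher positive charge → smaller ion, so Pb2+ > Pb4+.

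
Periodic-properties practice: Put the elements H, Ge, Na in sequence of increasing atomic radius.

H < Ge < Na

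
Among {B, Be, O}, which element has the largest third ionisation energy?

Consider each +2 ion: B²⁺ still has 1 valence electron; Be²⁺ is the bare [He] core; O²⁺ still has 4 valence electrons.
Breaking into a closed-shell core is much more expensive than removing a leftover valence electron — Be has the largest IE_3 here.
Valence configurations: B²⁺ [He]2s¹, O²⁺ [He]2s²2p².
Tabulated IE_3 (kJ/mol): B 3660, Be 14849, O 5300.
Overall IE_3 order: B < O < Be.

Be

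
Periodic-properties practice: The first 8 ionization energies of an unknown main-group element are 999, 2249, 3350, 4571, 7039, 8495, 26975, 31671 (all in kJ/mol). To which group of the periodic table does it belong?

Group 16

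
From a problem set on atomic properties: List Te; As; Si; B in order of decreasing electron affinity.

Te > Si > As > B

B is in period 2, group 13; Si is in period 3, group 14; As is in period 4, group 15; Te is in period 5, group 16.
Atoms with high Z_eff and room in the valence shell (especially the halogens) have the most exothermic electron affinities.
These sit on a diagonal, where the across-period and down-group effects partly cancel.
As > B: the two effects oppose for this pair; the across-period effect wins (78 vs 27 kJ/mol).
Si > As: the two effects oppose for this pair; the down-group effect wins (134 vs 78 kJ/mol).
Te > Si: the two effects oppose for this pair; the across-period effect wins (190 vs 134 kJ/mol).
Tabulated electron affinity (kJ/mol): B 27, Si 134, As 78, Te 190.
So from highest to lowest: Te > Si > As > B.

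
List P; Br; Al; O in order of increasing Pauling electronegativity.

O is in period 2, group 16; Al is in period 3, group 13; P is in period 3, group 15; Br is in period 4, group 17.
Atoms toward the upper right of the periodic table pull bonding electrons most strongly.
Neither a single period nor a single group — weigh both effects.
P > Al: P lies to the right of Al in period 3, so the across-period effect alone puts P higher.
Br > P: the two effects oppose for this pair; the across-period effect wins (2.96 vs 2.19).
O > Br: period and group pull opposite ways; the down-group shift dominates (3.44 vs 2.96).
Approximate values (Pauling): O 3.44, Al 1.61, P 2.19, Br 2.96.
So from lowest to highest: Al < P < Br < O.

Al < P < Br < O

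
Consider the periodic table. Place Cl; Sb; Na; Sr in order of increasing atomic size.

Na is in period 3, group 1; Cl is in period 3, group 17; Sr is in period 5, group 2; Sb is in period 5, group 15.
Across a period the added protons contract the valence shell; down a group each new principal shell makes the atom larger.
Neither a single period nor a single group — weigh both effects.
Sb > Cl: both effects reinforce here, so Sb is clearly the larger of the two.
Na > Sb: the two effects oppose for this pair; the across-period effect wins (155 vs 140 pm).
Sr > Na: the two effects oppose for this pair; the down-group effect wins (185 vs 155 pm).
Approximate values (pm): Na 155, Cl 99, Sr 185, Sb 140.
So from smallest to largest: Cl < Sb < Na < Sr.

Cl < Sb < Na < Sr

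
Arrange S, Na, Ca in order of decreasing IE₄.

IE_4 is the cost of taking one more electron from the +3 cation: S³⁺ still has 3 valence electrons; Na³⁺ is already 2 electrons into the core; Ca³⁺ is already 1 electron into the core.
Breaking into a closed-shell core is much more expensive than removing a leftover valence electron — Ca and Na have the largest IE_4 here.
Tabulated IE_4 (kJ/mol): S 4556, Na 9543, Ca 6491.
Putting it together, IE_4: S < Ca < Na.

Na > Ca > S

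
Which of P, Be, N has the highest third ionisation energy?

Be

The third ionization energy removes an electron from the +2 ion. For each element: P²⁺ still has 3 valence electrons; Be²⁺ is the bare [He] core; N²⁺ still has 3 valence electrons.
Pulling an electron out of a noble-gas core costs far more than removing a remaining valence electron, so Be sits at the high end of IE_3.
Valence configurations: P²⁺ [Ne]3s²3p¹, N²⁺ [He]2s²2p¹.
The numbers (kJ/mol): P 2914, Be 14849, N 4578.
Overall IE_3 order: P < N < Be.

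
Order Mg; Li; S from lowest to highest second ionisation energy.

Mg, S, Li

After 1 electron has been removed, what remains? Mg⁺ still has 1 valence electron; Li⁺ is the bare [He] core; S⁺ still has 5 valence electrons.
Core electrons are held far more tightly than valence electrons, so Li tops the IE_2 order.
Valence configurations: Mg⁺ [Ne]3s¹, S⁺ [Ne]3s²3p³.
Tabulated IE_2 (kJ/mol): Mg 1451, Li 7298, S 2252.
Overall IE_2 order: Mg < S < Li.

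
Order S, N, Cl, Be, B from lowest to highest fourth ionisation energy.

S < Cl < N < Be < B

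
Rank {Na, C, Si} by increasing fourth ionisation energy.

Si < C < Na

IE_4 is the cost of taking one more electron from the +3 cation: Na³⁺ is already 2 electrons into the core; C³⁺ still has 1 valence electron; Si³⁺ still has 1 valence electron.
Breaking into a closed-shell core is much more expensive than removing a leftover valence electron — Na has the largest IE_4 here.
Valence configurations: C³⁺ [He]2s¹, Si³⁺ [Ne]3s¹.
Approximate IE_4 values (kJ/mol): Na 9543, C 6223, Si 4356.
Overall IE_4 order: Si < C < Na.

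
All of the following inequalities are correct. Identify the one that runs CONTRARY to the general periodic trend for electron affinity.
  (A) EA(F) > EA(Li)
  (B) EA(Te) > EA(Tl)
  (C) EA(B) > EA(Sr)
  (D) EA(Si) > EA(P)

The general trend: electron affinity increases across a period and decreases down a group.
(A) F (period 2, group 17) vs Li (period 2, group 1): the stated order agrees with the simple trend.
(B) Te (period 5, group 16) vs Tl (period 6, group 13): the stated order agrees with the simple trend.
(C) B (period 2, group 13) vs Sr (period 5, group 2): the stated order agrees with the simple trend.
(D) Si (period 3, group 14) vs P (period 3, group 15): the stated order contradicts the simple trend.
The exception is (D): adding an electron to P's half-filled 3p³ is unfavourable, so Si (3p²) has the more exothermic EA.

(D)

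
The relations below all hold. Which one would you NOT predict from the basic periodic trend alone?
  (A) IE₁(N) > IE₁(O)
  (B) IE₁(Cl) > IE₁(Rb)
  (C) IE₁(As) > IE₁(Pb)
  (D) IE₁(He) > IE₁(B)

(A)

The general trend: first ionisation energy increases across a period and decreases down a group.
(A) N (period 2, group 15) vs O (period 2, group 16): the stated order contradicts the simple trend.
(B) Cl (period 3, group 17) vs Rb (period 5, group 1): the stated order agrees with the simple trend.
(C) As (period 4, group 15) vs Pb (period 6, group 14): the stated order agrees with the simple trend.
(D) He (period 1, group 18) vs B (period 2, group 13): the stated order agrees with the simple trend.
The exception is (A): pairing an electron in O's 2p⁴ costs repulsion energy, so O ionizes more easily than half-filled N (2p³).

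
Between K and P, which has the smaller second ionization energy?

After 1 electron has been removed, what remains? K⁺ is the bare [Ar] core; P⁺ still has 4 valence electrons.
Core electrons are held far more tightly than valence electrons, so K tops the IE_2 order.
Tabulated IE_2 (kJ/mol): K 3052, P 1907.
Putting it together, IE_2: P < K.

P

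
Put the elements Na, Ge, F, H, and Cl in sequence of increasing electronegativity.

Na, Ge, H, Cl, F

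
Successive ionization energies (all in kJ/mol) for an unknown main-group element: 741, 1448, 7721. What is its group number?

Group 2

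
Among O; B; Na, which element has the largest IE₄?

After 3 electrons have been removed, what remains? O³⁺ still has 3 valence electrons; B³⁺ is the bare [He] core; Na³⁺ is already 2 electrons into the core.
Core electrons are held far more tightly than valence electrons, so Na and B top the IE_4 order.
Tabulated IE_4 (kJ/mol): O 7469, B 25026, Na 9543.
So the fourth ionization energies run O < Na < B.

B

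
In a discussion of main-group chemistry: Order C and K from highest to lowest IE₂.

K > C

The second ionization energy removes an electron from the +1 ion. For each element: C⁺ still has 3 valence electrons; K⁺ is the bare [Ar] core.
Core electrons are held far more tightly than valence electrons, so K tops the IE_2 order.
Approximate IE_2 values (kJ/mol): C 2353, K 3052.
Hence IE_2: C < K.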